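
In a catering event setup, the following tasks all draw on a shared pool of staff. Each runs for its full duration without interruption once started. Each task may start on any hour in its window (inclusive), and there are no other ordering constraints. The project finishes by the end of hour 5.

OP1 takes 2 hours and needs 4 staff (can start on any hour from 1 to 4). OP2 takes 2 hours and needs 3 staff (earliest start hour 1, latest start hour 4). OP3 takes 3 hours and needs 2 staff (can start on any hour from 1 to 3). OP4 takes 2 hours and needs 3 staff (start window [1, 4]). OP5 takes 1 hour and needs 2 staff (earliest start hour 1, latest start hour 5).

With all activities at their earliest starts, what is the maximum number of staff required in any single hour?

14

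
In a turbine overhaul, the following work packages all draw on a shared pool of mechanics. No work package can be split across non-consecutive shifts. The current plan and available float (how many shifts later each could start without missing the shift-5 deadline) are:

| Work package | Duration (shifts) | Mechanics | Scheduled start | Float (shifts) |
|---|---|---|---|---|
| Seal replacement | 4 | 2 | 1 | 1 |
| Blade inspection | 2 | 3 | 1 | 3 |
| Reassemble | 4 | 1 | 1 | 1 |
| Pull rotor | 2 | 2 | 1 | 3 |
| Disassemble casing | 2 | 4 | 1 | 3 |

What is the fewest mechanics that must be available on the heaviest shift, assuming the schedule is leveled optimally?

Early-start (Seal replacement@1, Blade inspection@1, Reassemble@1, Pull rotor@1, Disassemble casing@1) gives peak 12: s1:12  s2:12  s3:3  s4:3  s5:0.
Shift Disassemble casing→3.
Schedule Seal replacement@1, Blade inspection@1, Reassemble@1, Pull rotor@1, Disassemble casing@3: s1:8  s2:8  s3:7  s4:7  s5:0 — peak 8.

8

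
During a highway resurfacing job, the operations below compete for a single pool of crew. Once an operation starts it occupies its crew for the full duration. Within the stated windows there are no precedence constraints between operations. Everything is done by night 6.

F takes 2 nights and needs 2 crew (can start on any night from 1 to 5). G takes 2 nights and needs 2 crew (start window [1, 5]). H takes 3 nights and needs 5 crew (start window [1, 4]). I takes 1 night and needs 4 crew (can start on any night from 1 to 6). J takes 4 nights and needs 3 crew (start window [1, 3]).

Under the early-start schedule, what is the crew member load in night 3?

8

At early start, night 3 has: H, J.
Demand: 5 + 3 = 8.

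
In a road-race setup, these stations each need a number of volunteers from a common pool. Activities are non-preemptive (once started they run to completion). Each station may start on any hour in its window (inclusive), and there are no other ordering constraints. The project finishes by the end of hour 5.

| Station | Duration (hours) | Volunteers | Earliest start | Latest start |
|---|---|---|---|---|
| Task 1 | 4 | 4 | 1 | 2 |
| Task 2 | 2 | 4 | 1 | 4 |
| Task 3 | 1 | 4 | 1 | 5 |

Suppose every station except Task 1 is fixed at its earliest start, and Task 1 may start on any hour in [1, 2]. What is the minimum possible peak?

8

Task 1@1: h1:12  h2:8  h3:4  h4:4  h5:0 → peak 12
Task 1@2: h1:8  h2:8  h3:4  h4:4  h5:4 → peak 8
Best is Task 1@2, peak 8.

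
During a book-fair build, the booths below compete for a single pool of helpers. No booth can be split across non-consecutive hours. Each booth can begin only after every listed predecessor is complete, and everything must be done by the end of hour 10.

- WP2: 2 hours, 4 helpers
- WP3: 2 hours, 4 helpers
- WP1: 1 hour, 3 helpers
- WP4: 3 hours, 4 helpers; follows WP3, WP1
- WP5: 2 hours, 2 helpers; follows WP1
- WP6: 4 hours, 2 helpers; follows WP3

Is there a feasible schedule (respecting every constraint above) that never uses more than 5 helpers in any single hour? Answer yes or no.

The minimum achievable peak is 6; 5 < 6, so no feasible schedule stays within the cap.

no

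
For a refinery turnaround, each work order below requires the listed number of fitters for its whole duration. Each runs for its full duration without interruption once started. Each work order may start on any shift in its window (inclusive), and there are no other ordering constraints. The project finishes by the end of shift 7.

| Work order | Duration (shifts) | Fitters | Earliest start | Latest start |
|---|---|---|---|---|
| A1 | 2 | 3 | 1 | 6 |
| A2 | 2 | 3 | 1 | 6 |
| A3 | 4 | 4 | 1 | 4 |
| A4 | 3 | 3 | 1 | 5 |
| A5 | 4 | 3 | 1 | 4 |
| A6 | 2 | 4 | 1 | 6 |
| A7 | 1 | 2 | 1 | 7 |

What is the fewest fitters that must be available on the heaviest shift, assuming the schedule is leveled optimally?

10

Early-start (A1@1, A2@1, A3@1, A4@1, A5@1, A6@1, A7@1) gives peak 22: s1:22  s2:20  s3:10  s4:7  s5:0  s6:0  s7:0.
Shift A4→3, A5→3, A6→5, A7→6.
Schedule A1@1, A2@1, A3@1, A4@3, A5@3, A6@5, A7@6: s1:10  s2:10  s3:10  s4:10  s5:10  s6:9  s7:0 — peak 10.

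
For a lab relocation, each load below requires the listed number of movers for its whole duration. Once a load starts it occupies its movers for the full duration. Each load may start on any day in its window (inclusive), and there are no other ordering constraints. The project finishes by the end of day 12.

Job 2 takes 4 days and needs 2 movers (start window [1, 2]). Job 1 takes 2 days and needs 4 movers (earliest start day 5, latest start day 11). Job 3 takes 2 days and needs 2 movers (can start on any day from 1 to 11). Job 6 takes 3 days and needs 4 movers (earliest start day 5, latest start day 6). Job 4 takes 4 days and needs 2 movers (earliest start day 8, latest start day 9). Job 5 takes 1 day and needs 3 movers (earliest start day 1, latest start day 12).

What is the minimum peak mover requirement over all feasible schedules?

6

Early-start (Job 2@1, Job 1@5, Job 3@1, Job 6@5, Job 4@8, Job 5@1) gives peak 8: d1:7  d2:4  d3:2  d4:2  d5:8  d6:8  d7:4  d8:2  d9:2  d10:2  d11:2  d12:0.
Shift Job 1→8, Job 5→3.
Schedule Job 2@1, Job 1@8, Job 3@1, Job 6@5, Job 4@8, Job 5@3: d1:4  d2:4  d3:5  d4:2  d5:4  d6:4  d7:4  d8:6  d9:6  d10:2  d11:2  d12:0 — peak 6.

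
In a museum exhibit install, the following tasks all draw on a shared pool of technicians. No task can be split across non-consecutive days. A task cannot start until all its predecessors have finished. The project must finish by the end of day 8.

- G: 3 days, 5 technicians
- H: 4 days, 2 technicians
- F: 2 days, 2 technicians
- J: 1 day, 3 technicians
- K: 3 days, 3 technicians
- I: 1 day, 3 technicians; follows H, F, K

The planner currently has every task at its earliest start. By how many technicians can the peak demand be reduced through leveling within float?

Early-start peak: d1:15  d2:12  d3:10  d4:2  d5:3  d6:0  d7:0  d8:0 ⇒ 15.
Leveled (G@1, H@1, F@4, J@4, K@5, I@8): d1:7  d2:7  d3:7  d4:7  d5:5  d6:3  d7:3  d8:3 ⇒ 7.
Reduction 15 − 7 = 8.

8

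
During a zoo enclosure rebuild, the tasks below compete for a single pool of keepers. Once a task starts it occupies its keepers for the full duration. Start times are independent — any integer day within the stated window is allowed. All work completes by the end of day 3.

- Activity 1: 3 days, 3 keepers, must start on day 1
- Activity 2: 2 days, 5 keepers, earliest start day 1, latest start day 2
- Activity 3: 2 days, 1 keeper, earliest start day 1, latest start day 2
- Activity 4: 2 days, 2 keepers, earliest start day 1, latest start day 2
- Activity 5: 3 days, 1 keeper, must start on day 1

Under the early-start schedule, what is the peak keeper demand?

12

Early-start schedule: Activity 1@1, Activity 2@1, Activity 3@1, Activity 4@1, Activity 5@1.
Load per day: day 1: 12, day 2: 12, day 3: 4.
Peak is 12.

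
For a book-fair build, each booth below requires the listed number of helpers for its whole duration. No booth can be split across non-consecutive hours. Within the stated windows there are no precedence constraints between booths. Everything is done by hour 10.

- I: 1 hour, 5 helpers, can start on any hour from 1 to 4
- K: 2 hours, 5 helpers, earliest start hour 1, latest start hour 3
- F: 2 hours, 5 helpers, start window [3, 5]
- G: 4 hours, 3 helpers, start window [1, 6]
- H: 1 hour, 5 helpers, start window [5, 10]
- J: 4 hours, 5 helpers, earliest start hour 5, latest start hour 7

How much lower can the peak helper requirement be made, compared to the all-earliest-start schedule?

5

Early-start peak: h1:13  h2:8  h3:8  h4:8  h5:10  h6:5  h7:5  h8:5  h9:0  h10:0 ⇒ 13.
Leveled (I@1, K@2, F@4, G@1, H@6, J@7): h1:8  h2:8  h3:8  h4:8  h5:5  h6:5  h7:5  h8:5  h9:5  h10:5 ⇒ 8.
Reduction 13 − 8 = 5.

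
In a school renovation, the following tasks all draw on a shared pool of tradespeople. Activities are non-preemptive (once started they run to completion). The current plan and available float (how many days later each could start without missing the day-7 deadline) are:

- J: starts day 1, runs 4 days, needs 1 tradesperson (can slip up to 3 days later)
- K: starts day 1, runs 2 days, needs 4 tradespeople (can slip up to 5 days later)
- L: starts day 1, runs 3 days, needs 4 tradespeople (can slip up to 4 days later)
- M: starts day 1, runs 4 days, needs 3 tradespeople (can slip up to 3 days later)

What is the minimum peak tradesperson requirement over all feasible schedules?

7

Early-start (J@1, K@1, L@1, M@1) gives peak 12: d1:12  d2:12  d3:8  d4:4  d5:0  d6:0  d7:0.
Shift L→5, M→3.
Schedule J@1, K@1, L@5, M@3: d1:5  d2:5  d3:4  d4:4  d5:7  d6:7  d7:4 — peak 7.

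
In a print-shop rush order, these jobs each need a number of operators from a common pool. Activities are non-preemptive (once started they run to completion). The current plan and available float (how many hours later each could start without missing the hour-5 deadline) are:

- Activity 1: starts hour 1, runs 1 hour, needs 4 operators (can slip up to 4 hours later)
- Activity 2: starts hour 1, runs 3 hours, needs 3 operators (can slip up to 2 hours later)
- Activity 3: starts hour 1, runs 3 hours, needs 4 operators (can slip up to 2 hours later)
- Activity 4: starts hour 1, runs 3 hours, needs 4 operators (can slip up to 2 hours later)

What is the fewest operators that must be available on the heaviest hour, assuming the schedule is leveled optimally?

Early-start (Activity 1@1, Activity 2@1, Activity 3@1, Activity 4@1) gives peak 15: h1:15  h2:11  h3:11  h4:0  h5:0.
Shift Activity 4→2.
Schedule Activity 1@1, Activity 2@1, Activity 3@1, Activity 4@2: h1:11  h2:11  h3:11  h4:4  h5:0 — peak 11.

11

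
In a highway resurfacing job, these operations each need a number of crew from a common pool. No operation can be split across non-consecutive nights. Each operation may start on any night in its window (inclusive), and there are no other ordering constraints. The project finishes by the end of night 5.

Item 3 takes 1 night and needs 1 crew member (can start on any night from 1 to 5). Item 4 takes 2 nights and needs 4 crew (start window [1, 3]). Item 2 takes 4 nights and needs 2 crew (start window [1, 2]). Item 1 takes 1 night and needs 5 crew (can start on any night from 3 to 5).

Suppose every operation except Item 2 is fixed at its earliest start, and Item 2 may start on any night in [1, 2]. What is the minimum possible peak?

7

Item 2@1: n1:7  n2:6  n3:7  n4:2  n5:0 → peak 7
Item 2@2: n1:5  n2:6  n3:7  n4:2  n5:2 → peak 7
Best is Item 2@1, peak 7.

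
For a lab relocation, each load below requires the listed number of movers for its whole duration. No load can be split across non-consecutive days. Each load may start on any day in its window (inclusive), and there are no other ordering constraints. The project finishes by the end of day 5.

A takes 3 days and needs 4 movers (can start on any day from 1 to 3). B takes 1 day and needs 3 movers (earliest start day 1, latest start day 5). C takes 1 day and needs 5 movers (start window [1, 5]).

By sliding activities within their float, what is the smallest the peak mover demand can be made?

5

Early-start (A@1, B@1, C@1) gives peak 12: d1:12  d2:4  d3:4  d4:0  d5:0.
Shift B→4, C→5.
Schedule A@1, B@4, C@5: d1:4  d2:4  d3:4  d4:3  d5:5 — peak 5.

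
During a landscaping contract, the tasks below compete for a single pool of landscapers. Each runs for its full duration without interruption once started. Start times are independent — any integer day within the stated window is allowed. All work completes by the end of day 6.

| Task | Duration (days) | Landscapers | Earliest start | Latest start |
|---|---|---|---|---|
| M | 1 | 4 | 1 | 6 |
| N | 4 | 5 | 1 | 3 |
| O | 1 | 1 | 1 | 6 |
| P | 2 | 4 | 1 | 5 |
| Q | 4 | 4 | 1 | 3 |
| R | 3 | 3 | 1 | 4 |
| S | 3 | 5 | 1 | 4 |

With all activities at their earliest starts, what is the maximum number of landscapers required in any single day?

Early-start schedule: M@1, N@1, O@1, P@1, Q@1, R@1, S@1.
Load per day: day 1: 26, day 2: 21, day 3: 17, day 4: 9, day 5: 0, day 6: 0.
Peak is 26.

26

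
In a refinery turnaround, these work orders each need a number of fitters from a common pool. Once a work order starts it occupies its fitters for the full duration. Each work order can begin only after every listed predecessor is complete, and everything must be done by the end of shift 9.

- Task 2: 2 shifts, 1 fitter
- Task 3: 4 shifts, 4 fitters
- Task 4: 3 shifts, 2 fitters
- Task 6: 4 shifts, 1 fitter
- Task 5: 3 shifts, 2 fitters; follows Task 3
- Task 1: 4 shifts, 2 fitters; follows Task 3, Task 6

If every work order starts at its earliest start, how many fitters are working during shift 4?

At early start, shift 4 has: Task 3, Task 6.
Demand: 4 + 1 = 5.

5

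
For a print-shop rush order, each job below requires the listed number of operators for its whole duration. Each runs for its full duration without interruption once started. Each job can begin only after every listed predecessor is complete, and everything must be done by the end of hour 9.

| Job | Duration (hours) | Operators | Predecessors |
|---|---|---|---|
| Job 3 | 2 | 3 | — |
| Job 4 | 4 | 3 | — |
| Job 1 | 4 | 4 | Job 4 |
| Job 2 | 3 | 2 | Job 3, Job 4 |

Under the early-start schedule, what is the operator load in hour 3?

3

At early start, hour 3 has: Job 4.
Demand: 3 = 3.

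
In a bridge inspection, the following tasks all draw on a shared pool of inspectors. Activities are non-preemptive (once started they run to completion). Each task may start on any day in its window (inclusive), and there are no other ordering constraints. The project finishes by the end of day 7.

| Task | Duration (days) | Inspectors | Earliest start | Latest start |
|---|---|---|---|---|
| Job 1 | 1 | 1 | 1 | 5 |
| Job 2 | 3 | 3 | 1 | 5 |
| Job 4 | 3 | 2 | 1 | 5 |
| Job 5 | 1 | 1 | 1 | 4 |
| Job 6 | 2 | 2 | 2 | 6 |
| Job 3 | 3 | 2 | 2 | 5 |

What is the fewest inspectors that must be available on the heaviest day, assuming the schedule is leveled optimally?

5

Early-start (Job 1@1, Job 2@1, Job 4@1, Job 5@1, Job 6@2, Job 3@2) gives peak 9: d1:7  d2:9  d3:9  d4:2  d5:0  d6:0  d7:0.
Shift Job 4→2, Job 6→4, Job 3→5.
Schedule Job 1@1, Job 2@1, Job 4@2, Job 5@1, Job 6@4, Job 3@5: d1:5  d2:5  d3:5  d4:4  d5:4  d6:2  d7:2 — peak 5.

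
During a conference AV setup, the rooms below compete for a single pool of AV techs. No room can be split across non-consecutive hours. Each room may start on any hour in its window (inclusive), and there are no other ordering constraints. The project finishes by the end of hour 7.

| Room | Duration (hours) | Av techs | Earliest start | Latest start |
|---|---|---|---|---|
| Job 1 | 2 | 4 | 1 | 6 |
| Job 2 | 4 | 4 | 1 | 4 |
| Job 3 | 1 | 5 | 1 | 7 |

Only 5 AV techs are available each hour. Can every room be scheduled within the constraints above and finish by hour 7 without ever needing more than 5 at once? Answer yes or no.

Schedule Job 1@1, Job 2@3, Job 3@7: h1:4  h2:4  h3:4  h4:4  h5:4  h6:4  h7:5 — peak 5 ≤ 5.

yes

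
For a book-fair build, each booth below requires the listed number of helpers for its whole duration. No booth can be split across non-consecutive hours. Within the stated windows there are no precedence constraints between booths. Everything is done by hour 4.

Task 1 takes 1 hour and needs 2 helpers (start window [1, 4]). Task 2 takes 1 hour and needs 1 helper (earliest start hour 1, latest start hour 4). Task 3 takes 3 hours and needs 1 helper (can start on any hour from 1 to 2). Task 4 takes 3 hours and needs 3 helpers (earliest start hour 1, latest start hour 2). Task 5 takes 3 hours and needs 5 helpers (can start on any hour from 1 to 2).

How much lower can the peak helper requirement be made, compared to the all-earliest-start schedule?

3

Early-start peak: h1:12  h2:9  h3:9  h4:0 ⇒ 12.
Leveled (Task 1@1, Task 2@1, Task 3@1, Task 4@1, Task 5@2): h1:7  h2:9  h3:9  h4:5 ⇒ 9.
Reduction 12 − 9 = 3.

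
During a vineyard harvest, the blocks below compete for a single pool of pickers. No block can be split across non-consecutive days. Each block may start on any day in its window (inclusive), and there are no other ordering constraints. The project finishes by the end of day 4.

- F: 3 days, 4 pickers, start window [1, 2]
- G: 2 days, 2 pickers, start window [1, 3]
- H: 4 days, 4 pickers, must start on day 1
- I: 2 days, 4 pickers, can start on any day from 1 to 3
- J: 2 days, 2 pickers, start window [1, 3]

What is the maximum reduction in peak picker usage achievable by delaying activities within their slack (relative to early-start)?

Early-start peak: d1:16  d2:16  d3:8  d4:4 ⇒ 16.
Leveled (F@1, G@1, H@1, I@3, J@1): d1:12  d2:12  d3:12  d4:8 ⇒ 12.
Reduction 16 − 12 = 4.

4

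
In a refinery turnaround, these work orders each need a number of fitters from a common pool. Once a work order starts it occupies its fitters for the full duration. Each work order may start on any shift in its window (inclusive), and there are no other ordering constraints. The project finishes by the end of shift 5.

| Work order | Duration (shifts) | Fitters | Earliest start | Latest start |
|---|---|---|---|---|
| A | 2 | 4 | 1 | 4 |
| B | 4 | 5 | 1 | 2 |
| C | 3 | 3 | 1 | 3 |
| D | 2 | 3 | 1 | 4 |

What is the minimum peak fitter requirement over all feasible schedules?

11

Early-start (A@1, B@1, C@1, D@1) gives peak 15: s1:15  s2:15  s3:8  s4:5  s5:0.
Shift C→3, D→3.
Schedule A@1, B@1, C@3, D@3: s1:9  s2:9  s3:11  s4:11  s5:3 — peak 11.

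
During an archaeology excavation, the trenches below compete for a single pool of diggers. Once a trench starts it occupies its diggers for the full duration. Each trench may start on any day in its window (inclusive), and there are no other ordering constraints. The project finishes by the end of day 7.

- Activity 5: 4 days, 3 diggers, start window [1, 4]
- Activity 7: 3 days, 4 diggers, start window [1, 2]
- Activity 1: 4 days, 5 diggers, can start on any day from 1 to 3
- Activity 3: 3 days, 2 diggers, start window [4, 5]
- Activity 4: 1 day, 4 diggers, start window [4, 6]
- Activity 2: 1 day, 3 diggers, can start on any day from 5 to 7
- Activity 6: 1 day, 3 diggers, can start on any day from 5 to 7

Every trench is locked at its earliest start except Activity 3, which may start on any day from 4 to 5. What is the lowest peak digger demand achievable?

12

Activity 3@4: d1:12  d2:12  d3:12  d4:14  d5:8  d6:2  d7:0 → peak 14
Activity 3@5: d1:12  d2:12  d3:12  d4:12  d5:8  d6:2  d7:2 → peak 12
Best is Activity 3@5, peak 12.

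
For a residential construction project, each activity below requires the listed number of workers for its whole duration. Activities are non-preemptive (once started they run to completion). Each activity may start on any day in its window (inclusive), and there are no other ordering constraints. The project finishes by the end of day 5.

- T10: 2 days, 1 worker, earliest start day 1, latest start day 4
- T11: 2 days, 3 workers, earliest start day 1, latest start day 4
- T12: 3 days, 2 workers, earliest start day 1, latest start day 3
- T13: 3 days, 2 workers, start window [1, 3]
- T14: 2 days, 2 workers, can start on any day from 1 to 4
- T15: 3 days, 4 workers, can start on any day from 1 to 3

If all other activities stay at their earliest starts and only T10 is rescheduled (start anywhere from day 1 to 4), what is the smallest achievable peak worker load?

13

T10@1: d1:14  d2:14  d3:8  d4:0  d5:0 → peak 14
T10@2: d1:13  d2:14  d3:9  d4:0  d5:0 → peak 14
T10@3: d1:13  d2:13  d3:9  d4:1  d5:0 → peak 13
T10@4: d1:13  d2:13  d3:8  d4:1  d5:1 → peak 13
Best is T10@3, peak 13.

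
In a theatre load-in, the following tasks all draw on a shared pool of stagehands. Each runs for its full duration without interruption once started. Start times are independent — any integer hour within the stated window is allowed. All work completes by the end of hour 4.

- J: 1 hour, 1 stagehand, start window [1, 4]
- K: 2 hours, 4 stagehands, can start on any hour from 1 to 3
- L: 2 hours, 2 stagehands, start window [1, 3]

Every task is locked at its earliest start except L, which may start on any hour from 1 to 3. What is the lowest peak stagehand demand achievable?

L@1: h1:7  h2:6  h3:0  h4:0 → peak 7
L@2: h1:5  h2:6  h3:2  h4:0 → peak 6
L@3: h1:5  h2:4  h3:2  h4:2 → peak 5
Best is L@3, peak 5.

5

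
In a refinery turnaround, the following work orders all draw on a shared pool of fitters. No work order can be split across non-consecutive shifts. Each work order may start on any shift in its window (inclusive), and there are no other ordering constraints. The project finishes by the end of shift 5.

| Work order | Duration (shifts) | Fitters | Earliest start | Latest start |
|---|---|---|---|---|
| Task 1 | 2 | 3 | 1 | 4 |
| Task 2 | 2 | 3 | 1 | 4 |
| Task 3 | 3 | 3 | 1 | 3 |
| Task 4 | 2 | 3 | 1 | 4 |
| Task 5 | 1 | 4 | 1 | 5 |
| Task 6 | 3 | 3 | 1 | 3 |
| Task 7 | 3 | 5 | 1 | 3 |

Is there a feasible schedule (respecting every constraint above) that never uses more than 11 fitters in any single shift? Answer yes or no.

no

The minimum achievable peak is 12; 11 < 12, so no feasible schedule stays within the cap.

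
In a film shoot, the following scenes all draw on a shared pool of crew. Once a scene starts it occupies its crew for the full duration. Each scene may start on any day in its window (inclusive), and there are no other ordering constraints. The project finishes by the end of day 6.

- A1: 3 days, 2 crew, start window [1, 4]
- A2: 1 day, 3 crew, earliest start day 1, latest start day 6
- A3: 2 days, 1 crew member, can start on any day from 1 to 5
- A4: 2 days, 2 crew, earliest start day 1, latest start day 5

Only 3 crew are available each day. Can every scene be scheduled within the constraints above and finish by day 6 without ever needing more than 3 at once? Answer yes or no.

Schedule A1@1, A2@4, A3@1, A4@5: d1:3  d2:3  d3:2  d4:3  d5:2  d6:2 — peak 3 ≤ 3.

yes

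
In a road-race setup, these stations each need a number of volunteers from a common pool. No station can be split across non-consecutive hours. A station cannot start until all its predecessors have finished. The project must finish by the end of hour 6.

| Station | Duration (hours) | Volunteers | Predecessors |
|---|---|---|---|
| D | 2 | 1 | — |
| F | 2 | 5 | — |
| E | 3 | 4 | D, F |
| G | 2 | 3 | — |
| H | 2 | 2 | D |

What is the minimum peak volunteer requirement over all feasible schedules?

Early-start (D@1, F@1, E@3, G@1, H@3) gives peak 9: h1:9  h2:9  h3:6  h4:6  h5:4  h6:0.
Shift G→3, H→5.
Schedule D@1, F@1, E@3, G@3, H@5: h1:6  h2:6  h3:7  h4:7  h5:6  h6:2 — peak 7.

7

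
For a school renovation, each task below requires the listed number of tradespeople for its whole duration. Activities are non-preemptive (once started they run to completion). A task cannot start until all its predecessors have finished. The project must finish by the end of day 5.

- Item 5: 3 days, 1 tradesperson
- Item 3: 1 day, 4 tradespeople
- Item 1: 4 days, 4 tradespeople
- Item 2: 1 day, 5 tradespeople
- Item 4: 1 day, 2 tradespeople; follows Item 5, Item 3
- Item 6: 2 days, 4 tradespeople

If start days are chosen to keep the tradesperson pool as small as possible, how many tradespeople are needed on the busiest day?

9

Early-start (Item 5@1, Item 3@1, Item 1@1, Item 2@1, Item 4@4, Item 6@1) gives peak 18: d1:18  d2:9  d3:5  d4:6  d5:0.
Shift Item 2→4, Item 4→5, Item 6→2.
Schedule Item 5@1, Item 3@1, Item 1@1, Item 2@4, Item 4@5, Item 6@2: d1:9  d2:9  d3:9  d4:9  d5:2 — peak 9.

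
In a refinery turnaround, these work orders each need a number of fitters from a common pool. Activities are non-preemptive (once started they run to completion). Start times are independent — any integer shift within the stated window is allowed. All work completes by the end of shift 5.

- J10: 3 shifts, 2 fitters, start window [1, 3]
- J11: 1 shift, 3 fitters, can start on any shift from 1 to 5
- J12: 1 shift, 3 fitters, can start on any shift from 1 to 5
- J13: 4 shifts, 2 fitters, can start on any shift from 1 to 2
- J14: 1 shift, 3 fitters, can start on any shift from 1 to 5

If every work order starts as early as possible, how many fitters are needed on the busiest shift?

Early-start schedule: J10@1, J11@1, J12@1, J13@1, J14@1.
Load per shift: shift 1: 13, shift 2: 4, shift 3: 4, shift 4: 2, shift 5: 0.
Peak is 13.

13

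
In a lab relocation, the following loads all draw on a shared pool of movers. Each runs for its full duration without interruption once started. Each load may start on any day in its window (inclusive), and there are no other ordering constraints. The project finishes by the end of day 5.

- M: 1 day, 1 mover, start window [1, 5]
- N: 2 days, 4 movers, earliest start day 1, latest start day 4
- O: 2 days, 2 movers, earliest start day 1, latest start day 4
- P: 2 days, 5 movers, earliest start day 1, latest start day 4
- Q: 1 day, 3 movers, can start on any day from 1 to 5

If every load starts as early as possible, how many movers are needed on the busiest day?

Early-start schedule: M@1, N@1, O@1, P@1, Q@1.
Load per day: day 1: 15, day 2: 11, day 3: 0, day 4: 0, day 5: 0.
Peak is 15.

15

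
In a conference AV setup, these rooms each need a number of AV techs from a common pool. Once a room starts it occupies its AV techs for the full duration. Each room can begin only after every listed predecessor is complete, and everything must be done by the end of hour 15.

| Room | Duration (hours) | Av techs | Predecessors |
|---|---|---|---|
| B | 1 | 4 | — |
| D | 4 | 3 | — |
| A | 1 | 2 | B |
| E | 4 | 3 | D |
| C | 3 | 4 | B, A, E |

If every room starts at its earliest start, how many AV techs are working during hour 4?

3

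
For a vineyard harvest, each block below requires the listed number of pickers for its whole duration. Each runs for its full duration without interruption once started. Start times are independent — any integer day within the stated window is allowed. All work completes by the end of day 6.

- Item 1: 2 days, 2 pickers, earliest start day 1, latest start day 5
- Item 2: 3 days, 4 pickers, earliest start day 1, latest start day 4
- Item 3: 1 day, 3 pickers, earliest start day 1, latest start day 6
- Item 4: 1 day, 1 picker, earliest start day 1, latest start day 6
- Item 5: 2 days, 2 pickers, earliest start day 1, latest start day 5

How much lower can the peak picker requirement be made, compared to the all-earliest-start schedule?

8

Early-start peak: d1:12  d2:8  d3:4  d4:0  d5:0  d6:0 ⇒ 12.
Leveled (Item 1@1, Item 2@3, Item 3@6, Item 4@6, Item 5@1): d1:4  d2:4  d3:4  d4:4  d5:4  d6:4 ⇒ 4.
Reduction 12 − 4 = 8.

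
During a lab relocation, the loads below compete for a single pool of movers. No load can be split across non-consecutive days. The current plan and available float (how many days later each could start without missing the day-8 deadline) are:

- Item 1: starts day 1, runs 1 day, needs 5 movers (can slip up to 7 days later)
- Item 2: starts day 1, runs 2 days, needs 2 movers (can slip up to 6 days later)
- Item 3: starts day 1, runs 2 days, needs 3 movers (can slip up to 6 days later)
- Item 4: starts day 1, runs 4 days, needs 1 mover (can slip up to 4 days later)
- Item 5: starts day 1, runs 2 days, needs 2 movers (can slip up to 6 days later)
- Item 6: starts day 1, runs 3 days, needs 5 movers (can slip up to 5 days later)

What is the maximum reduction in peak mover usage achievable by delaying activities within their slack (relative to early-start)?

Early-start peak: d1:18  d2:13  d3:6  d4:1  d5:0  d6:0  d7:0  d8:0 ⇒ 18.
Leveled (Item 1@1, Item 2@2, Item 3@4, Item 4@2, Item 5@2, Item 6@6): d1:5  d2:5  d3:5  d4:4  d5:4  d6:5  d7:5  d8:5 ⇒ 5.
Reduction 18 − 5 = 13.

13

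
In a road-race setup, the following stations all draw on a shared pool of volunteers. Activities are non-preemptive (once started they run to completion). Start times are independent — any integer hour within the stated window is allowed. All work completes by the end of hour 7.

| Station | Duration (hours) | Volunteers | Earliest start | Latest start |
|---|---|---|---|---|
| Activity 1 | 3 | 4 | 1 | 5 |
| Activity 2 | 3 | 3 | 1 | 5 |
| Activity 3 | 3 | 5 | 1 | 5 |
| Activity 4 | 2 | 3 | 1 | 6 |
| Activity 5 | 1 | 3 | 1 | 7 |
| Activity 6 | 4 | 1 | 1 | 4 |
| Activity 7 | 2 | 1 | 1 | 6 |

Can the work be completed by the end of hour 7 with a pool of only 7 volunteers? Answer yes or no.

no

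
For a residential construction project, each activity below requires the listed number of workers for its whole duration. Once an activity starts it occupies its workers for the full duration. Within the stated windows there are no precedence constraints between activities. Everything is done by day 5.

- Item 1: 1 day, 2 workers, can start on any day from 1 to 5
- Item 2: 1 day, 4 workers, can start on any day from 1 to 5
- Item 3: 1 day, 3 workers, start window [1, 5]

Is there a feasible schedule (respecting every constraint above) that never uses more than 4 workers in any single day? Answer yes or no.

yes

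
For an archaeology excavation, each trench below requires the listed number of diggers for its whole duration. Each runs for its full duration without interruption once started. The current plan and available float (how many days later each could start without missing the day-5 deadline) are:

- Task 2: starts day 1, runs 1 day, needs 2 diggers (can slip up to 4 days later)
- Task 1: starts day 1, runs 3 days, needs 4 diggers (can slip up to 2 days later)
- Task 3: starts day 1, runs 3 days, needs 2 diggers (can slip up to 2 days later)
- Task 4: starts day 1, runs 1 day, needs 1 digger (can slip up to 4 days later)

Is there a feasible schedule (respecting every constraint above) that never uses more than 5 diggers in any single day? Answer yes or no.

no

The minimum achievable peak is 6; 5 < 6, so no feasible schedule stays within the cap.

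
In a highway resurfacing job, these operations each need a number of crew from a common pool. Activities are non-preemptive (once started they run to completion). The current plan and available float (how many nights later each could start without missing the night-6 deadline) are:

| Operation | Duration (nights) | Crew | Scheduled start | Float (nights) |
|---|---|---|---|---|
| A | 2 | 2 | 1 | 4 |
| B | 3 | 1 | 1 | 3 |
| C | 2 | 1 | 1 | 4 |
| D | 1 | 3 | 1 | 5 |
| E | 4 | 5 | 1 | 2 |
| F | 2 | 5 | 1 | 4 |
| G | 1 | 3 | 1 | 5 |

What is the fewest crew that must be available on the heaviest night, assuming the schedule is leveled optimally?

8

Early-start (A@1, B@1, C@1, D@1, E@1, F@1, G@1) gives peak 20: n1:20  n2:14  n3:6  n4:5  n5:0  n6:0.
Shift C→3, D→5, F→5, G→6.
Schedule A@1, B@1, C@3, D@5, E@1, F@5, G@6: n1:8  n2:8  n3:7  n4:6  n5:8  n6:8 — peak 8.
Total crew member-nights = 45 over 6 nights ⇒ peak ≥ ⌈45/6⌉ = 8, so 8 is optimal.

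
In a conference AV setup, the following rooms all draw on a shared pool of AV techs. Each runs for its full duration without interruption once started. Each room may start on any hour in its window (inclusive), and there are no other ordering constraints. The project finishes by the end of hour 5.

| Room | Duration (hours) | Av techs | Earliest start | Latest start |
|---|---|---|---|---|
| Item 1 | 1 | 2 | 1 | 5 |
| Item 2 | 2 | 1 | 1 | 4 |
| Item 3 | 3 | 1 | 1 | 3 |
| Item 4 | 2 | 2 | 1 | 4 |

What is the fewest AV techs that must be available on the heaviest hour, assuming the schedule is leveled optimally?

3

Early-start (Item 1@1, Item 2@1, Item 3@1, Item 4@1) gives peak 6: h1:6  h2:4  h3:1  h4:0  h5:0.
Shift Item 3→2, Item 4→3.
Schedule Item 1@1, Item 2@1, Item 3@2, Item 4@3: h1:3  h2:2  h3:3  h4:3  h5:0 — peak 3.
Total AV tech-hours = 11 over 5 hours ⇒ peak ≥ ⌈11/5⌉ = 3, so 3 is optimal.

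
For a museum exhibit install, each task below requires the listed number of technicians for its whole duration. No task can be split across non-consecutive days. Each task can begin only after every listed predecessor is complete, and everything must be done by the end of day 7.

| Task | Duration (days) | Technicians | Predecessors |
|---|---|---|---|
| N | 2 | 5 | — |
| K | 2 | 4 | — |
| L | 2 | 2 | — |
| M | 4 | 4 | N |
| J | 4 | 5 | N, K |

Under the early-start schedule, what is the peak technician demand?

11

Early-start schedule: N@1, K@1, L@1, M@3, J@3.
Load per day: day 1: 11, day 2: 11, day 3: 9, day 4: 9, day 5: 9, day 6: 9, day 7: 0.
Peak is 11.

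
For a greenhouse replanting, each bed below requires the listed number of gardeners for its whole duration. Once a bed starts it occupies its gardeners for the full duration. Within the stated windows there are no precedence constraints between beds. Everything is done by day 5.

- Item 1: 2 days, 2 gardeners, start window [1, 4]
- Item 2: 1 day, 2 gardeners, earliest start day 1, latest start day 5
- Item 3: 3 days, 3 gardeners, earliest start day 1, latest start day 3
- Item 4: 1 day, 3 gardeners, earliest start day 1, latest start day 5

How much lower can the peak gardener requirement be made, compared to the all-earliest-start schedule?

5

Early-start peak: d1:10  d2:5  d3:3  d4:0  d5:0 ⇒ 10.
Leveled (Item 1@1, Item 2@1, Item 3@2, Item 4@5): d1:4  d2:5  d3:3  d4:3  d5:3 ⇒ 5.
Reduction 10 − 5 = 5.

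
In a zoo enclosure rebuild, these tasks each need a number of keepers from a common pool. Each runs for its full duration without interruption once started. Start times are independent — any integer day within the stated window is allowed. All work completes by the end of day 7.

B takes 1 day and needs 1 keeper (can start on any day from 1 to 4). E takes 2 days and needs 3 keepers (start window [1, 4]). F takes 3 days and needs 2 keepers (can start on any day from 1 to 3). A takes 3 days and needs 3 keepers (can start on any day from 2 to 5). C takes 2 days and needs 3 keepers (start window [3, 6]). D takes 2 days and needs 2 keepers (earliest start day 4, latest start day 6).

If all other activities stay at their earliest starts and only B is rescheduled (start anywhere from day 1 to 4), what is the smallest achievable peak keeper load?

8

B@1: d1:6  d2:8  d3:8  d4:8  d5:2  d6:0  d7:0 → peak 8
B@2: d1:5  d2:9  d3:8  d4:8  d5:2  d6:0  d7:0 → peak 9
B@3: d1:5  d2:8  d3:9  d4:8  d5:2  d6:0  d7:0 → peak 9
B@4: d1:5  d2:8  d3:8  d4:9  d5:2  d6:0  d7:0 → peak 9
Best is B@1, peak 8.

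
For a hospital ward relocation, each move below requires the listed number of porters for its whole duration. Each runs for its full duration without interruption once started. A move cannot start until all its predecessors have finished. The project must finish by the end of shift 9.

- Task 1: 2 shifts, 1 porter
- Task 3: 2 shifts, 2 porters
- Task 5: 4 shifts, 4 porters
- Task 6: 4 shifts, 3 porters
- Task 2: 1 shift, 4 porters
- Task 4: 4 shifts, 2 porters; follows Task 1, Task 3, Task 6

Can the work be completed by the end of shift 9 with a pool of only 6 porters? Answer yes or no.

yes

Schedule Task 1@1, Task 3@1, Task 5@5, Task 6@1, Task 2@9, Task 4@5: s1:6  s2:6  s3:3  s4:3  s5:6  s6:6  s7:6  s8:6  s9:4 — peak 6 ≤ 6.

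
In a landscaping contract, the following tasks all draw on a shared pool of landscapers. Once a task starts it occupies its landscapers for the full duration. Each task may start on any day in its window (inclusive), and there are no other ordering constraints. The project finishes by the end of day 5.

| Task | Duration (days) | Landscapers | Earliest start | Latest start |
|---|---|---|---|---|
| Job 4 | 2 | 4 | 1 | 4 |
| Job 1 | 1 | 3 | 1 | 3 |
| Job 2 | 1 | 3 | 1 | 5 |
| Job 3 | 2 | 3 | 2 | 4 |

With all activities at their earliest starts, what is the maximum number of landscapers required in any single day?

10

Early-start schedule: Job 4@1, Job 1@1, Job 2@1, Job 3@2.
Load per day: day 1: 10, day 2: 7, day 3: 3, day 4: 0, day 5: 0.
Peak is 10.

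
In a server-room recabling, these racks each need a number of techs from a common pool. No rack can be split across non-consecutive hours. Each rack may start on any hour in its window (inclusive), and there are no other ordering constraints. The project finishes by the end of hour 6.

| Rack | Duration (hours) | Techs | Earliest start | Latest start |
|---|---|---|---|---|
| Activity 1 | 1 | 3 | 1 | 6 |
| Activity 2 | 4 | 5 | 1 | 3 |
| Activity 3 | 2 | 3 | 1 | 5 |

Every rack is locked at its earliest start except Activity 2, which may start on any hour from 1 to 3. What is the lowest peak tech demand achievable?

Activity 2@1: h1:11  h2:8  h3:5  h4:5  h5:0  h6:0 → peak 11
Activity 2@2: h1:6  h2:8  h3:5  h4:5  h5:5  h6:0 → peak 8
Activity 2@3: h1:6  h2:3  h3:5  h4:5  h5:5  h6:5 → peak 6
Best is Activity 2@3, peak 6.

6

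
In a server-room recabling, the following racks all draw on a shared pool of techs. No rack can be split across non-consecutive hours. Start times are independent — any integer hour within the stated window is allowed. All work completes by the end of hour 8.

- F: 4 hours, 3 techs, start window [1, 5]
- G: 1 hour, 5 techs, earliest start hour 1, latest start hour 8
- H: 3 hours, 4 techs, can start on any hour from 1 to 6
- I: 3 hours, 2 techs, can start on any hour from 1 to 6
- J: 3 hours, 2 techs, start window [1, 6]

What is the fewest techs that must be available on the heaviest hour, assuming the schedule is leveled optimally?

Early-start (F@1, G@1, H@1, I@1, J@1) gives peak 16: h1:16  h2:11  h3:11  h4:3  h5:0  h6:0  h7:0  h8:0.
Shift G→5, H→6, J→6.
Schedule F@1, G@5, H@6, I@1, J@6: h1:5  h2:5  h3:5  h4:3  h5:5  h6:6  h7:6  h8:6 — peak 6.
Total tech-hours = 41 over 8 hours ⇒ peak ≥ ⌈41/8⌉ = 6, so 6 is optimal.

6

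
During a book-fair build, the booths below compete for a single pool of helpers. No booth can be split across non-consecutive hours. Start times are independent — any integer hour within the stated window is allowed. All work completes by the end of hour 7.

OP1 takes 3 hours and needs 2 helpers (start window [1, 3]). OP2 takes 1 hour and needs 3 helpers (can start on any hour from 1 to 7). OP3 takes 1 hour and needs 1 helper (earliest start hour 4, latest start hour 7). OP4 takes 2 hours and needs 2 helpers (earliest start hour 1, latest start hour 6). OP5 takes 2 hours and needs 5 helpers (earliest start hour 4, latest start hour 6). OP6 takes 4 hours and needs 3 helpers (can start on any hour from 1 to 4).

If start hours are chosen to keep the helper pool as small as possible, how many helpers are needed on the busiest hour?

Early-start (OP1@1, OP2@1, OP3@4, OP4@1, OP5@4, OP6@1) gives peak 10: h1:10  h2:7  h3:5  h4:9  h5:5  h6:0  h7:0.
Shift OP4→4, OP5→6, OP6→2.
Schedule OP1@1, OP2@1, OP3@4, OP4@4, OP5@6, OP6@2: h1:5  h2:5  h3:5  h4:6  h5:5  h6:5  h7:5 — peak 6.
Total helper-hours = 36 over 7 hours ⇒ peak ≥ ⌈36/7⌉ = 6, so 6 is optimal.

6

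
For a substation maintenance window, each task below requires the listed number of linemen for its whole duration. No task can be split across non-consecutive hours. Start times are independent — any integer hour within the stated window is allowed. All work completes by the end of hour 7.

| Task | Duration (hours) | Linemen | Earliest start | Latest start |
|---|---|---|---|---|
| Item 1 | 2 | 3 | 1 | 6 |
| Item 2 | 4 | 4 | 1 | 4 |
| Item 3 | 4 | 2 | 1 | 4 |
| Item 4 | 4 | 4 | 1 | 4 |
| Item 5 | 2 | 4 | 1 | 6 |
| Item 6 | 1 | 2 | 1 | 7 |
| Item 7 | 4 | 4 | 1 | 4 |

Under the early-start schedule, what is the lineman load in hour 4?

14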